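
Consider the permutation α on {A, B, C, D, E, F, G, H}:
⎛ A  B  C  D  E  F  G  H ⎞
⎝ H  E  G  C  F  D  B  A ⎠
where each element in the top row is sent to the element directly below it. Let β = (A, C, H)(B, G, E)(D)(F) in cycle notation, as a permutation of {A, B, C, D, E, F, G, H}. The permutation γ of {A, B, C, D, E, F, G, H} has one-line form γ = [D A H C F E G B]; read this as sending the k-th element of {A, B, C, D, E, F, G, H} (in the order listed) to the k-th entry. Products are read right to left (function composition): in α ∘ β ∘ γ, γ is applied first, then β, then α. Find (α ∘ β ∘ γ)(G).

F

Chase G: γ(G) = G; β(G) = E; α(E) = F. Hence (α ∘ β ∘ γ)(G) = F.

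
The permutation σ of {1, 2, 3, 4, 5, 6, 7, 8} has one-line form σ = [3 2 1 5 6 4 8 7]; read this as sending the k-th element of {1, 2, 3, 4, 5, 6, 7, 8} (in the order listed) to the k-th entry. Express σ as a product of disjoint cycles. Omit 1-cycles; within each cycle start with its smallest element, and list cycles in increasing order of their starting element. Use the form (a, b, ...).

From 1: 1 → 3 → 1, closing the cycle (1, 3).
Repeating from the next unused element and collecting all non-trivial cycles gives (1, 3)(4, 5, 6)(7, 8).

(1, 3)(4, 5, 6)(7, 8)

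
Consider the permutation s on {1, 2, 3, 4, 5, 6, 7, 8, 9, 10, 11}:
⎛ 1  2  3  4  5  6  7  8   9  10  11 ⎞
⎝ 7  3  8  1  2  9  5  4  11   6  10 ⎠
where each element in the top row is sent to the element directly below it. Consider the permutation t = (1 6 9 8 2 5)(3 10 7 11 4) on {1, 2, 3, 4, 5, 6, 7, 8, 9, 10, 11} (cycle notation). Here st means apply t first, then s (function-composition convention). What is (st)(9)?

(st)(9) = s(t(9)). t(9) = 8, then s(8) = 4. So (st)(9) = 4.

4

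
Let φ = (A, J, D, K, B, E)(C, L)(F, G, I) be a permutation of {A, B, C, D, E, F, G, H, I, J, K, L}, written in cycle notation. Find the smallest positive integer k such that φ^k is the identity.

6

The cycle type of φ is (6, 3, 2, 1).
The order is lcm(6, 3, 2) = 6.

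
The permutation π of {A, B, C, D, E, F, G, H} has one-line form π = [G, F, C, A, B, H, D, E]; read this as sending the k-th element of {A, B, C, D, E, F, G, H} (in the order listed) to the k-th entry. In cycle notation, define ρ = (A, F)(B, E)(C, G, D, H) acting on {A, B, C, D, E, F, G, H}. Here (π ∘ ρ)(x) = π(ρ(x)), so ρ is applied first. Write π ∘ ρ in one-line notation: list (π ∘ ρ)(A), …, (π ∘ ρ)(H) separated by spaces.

H B D E F G A C

(π ∘ ρ)(x) = π(ρ(x)). Computing each image: π(ρ(A)) = π(F) = H, π(ρ(B)) = π(E) = B, π(ρ(C)) = π(G) = D, π(ρ(D)) = π(H) = E, π(ρ(E)) = π(B) = F, π(ρ(F)) = π(A) = G, π(ρ(G)) = π(D) = A, π(ρ(H)) = π(C) = C.
Hence π ∘ ρ = [H B D E F G A C].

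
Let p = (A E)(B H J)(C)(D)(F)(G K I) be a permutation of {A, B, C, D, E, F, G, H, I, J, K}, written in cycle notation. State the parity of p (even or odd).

odd

The cycle lengths are 3, 3, 2, 1, 1, 1.
A cycle is odd iff its length is even; p has 1 even-length cycle, so sgn(p) = (−1)^1 and p is odd.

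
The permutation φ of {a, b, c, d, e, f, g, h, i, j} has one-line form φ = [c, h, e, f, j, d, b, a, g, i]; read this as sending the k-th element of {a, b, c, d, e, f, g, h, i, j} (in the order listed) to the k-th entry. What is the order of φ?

8

The disjoint-cycle form of φ has cycle lengths 8, 2.
The order is lcm(8, 2) = 8.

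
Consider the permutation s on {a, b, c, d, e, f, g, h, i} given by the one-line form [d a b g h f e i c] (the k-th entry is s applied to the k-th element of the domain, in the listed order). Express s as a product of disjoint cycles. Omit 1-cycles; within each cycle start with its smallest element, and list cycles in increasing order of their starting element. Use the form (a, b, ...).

From a: a → d → g → e → h → i → c → b → a, closing the cycle (a, d, g, e, h, i, c, b).
Repeating from the next unused element and collecting all non-trivial cycles gives (a, d, g, e, h, i, c, b).

(a, d, g, e, h, i, c, b)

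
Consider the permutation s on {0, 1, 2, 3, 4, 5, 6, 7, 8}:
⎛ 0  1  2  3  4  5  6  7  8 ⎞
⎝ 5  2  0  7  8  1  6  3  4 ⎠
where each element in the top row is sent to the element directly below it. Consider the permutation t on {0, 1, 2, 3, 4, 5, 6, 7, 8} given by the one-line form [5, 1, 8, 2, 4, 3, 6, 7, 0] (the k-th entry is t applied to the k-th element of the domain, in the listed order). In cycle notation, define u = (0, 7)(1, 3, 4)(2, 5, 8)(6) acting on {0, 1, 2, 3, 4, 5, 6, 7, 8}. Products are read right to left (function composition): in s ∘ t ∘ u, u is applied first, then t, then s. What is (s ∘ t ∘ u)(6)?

Apply the permutations in order: u(6) = 6, then t(6) = 6, then s(6) = 6. So (s ∘ t ∘ u)(6) = 6.

6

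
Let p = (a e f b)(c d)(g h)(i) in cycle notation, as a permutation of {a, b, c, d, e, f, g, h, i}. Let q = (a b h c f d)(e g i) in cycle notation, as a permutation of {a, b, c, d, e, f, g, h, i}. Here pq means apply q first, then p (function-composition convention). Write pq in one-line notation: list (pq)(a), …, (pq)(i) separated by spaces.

a g b e h c i d f

Chase each element through q then p: a → b → a; b → h → g; c → f → b; d → a → e; e → g → h; f → d → c; g → i → i; h → c → d; i → e → f.
So pq in one-line form is a g b e h c i d f.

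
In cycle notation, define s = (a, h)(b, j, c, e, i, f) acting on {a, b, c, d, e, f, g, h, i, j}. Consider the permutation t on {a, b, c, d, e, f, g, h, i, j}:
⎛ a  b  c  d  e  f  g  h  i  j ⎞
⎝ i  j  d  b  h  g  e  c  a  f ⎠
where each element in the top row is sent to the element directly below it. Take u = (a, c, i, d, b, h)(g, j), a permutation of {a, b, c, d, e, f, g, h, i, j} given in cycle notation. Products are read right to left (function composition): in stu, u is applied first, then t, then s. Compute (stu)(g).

Apply the permutations in order: u(g) = j, then t(j) = f, then s(f) = b. So (stu)(g) = b.

b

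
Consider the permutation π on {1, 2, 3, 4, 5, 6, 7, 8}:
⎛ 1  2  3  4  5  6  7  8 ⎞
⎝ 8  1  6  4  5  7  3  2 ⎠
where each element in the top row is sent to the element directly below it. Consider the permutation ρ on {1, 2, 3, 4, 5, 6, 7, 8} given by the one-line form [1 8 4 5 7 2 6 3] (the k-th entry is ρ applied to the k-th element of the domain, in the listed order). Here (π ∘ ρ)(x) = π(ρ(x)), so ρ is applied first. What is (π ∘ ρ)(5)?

(π ∘ ρ)(5) = π(ρ(5)). ρ(5) = 7, then π(7) = 3. So (π ∘ ρ)(5) = 3.

3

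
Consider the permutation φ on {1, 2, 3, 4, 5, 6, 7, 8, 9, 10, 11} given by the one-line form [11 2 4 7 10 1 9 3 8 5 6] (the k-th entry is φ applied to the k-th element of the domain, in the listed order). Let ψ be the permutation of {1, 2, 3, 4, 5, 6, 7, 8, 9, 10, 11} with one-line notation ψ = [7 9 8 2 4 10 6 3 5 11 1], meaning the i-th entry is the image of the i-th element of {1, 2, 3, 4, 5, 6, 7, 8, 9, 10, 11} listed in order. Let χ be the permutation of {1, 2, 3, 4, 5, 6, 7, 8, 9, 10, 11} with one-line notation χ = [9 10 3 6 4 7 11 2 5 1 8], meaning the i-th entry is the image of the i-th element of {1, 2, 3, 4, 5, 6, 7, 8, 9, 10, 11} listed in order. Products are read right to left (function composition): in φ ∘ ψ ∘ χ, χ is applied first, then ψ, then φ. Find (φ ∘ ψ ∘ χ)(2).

6

Chase 2: χ(2) = 10; ψ(10) = 11; φ(11) = 6. Hence (φ ∘ ψ ∘ χ)(2) = 6.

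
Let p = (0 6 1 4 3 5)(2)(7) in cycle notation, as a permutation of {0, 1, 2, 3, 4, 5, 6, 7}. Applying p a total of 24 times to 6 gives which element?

6

6 lies in the 6-cycle (0 6 1 4 3 5).
On a 6-cycle, p^6 is the identity, so p^24 = p^0 there (24 ≡ 0 mod 6).
So p^24(6) = 6.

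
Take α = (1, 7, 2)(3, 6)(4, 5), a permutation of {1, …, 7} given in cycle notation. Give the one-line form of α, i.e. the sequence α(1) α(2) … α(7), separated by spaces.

Each element maps to the next entry in its cycle (wrapping to the front): 1↦7, 2↦1, 3↦6, 4↦5, 5↦4, 6↦3, 7↦2.
Listing these in domain order gives 7 1 6 5 4 3 2.

7 1 6 5 4 3 2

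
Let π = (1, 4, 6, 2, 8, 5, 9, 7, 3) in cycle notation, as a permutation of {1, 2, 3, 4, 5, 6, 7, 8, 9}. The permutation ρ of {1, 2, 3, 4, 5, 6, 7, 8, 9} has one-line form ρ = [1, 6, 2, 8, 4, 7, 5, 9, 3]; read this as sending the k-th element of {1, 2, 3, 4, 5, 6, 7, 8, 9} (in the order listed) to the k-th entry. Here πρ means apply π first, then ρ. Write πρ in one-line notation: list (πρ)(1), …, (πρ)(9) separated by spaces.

8 9 1 7 3 6 2 4 5

(πρ)(x) = ρ(π(x)). Computing each image: ρ(π(1)) = ρ(4) = 8, ρ(π(2)) = ρ(8) = 9, ρ(π(3)) = ρ(1) = 1, ρ(π(4)) = ρ(6) = 7, ρ(π(5)) = ρ(9) = 3, ρ(π(6)) = ρ(2) = 6, ρ(π(7)) = ρ(3) = 2, ρ(π(8)) = ρ(5) = 4, ρ(π(9)) = ρ(7) = 5.
Hence πρ = [8 9 1 7 3 6 2 4 5].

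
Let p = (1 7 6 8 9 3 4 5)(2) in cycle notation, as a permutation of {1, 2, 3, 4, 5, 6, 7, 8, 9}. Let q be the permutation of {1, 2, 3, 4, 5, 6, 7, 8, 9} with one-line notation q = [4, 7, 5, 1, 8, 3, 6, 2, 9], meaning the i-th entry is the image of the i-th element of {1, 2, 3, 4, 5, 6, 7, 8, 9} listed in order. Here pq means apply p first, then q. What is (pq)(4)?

8

First apply p: p(4) = 5, then q(5) = 8. Thus (pq)(4) = 8.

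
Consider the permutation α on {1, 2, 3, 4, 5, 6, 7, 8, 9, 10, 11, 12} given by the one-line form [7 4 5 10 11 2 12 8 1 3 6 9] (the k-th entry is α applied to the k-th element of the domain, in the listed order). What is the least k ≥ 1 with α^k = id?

The disjoint-cycle form of α has cycle lengths 7, 4, 1.
The order is lcm(7, 4) = 28.

28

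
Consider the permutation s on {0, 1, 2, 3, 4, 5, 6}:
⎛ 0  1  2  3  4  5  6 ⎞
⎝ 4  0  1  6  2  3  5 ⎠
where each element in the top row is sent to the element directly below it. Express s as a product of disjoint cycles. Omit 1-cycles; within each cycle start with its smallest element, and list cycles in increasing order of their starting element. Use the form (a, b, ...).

Iterating s from 0 gives 0 → 4 → 2 → 1 → 0; that is the 4-cycle (0, 4, 2, 1).
Repeating from the next unused element and collecting all non-trivial cycles gives (0, 4, 2, 1)(3, 6, 5).

(0, 4, 2, 1)(3, 6, 5)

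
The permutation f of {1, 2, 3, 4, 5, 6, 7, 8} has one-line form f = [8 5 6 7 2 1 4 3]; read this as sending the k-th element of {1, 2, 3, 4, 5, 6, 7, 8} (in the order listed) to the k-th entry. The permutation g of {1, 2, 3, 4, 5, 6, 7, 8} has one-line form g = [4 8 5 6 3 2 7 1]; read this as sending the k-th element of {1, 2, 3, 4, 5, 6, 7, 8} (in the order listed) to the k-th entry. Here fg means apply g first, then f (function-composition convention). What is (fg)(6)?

5

First apply g: g(6) = 2, then f(2) = 5. Thus (fg)(6) = 5.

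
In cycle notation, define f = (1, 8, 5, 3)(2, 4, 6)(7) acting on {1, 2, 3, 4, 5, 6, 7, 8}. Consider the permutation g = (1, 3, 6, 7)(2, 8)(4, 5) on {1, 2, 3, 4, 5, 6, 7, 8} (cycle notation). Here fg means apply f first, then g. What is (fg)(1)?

2

f(1) = 8, then g(8) = 2; composing gives (fg)(1) = 2.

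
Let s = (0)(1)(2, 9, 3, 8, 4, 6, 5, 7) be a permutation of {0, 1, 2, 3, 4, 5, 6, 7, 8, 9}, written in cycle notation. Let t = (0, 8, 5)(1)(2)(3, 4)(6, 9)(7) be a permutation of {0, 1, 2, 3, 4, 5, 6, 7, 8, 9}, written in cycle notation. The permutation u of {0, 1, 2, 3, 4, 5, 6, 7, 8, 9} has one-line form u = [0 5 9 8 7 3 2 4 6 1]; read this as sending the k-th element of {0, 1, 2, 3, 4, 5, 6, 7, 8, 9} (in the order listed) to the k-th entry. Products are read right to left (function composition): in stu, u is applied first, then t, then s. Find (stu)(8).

3

Apply the permutations in order: u(8) = 6, then t(6) = 9, then s(9) = 3. So (stu)(8) = 3.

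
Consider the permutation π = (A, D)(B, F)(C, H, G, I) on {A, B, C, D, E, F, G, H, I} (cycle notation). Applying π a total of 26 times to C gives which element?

G

C lies in the 4-cycle (C, H, G, I).
On a 4-cycle, π^4 is the identity, so π^26 = π^2 there (26 ≡ 2 mod 4).
Stepping 2 places around the cycle: C → H → G.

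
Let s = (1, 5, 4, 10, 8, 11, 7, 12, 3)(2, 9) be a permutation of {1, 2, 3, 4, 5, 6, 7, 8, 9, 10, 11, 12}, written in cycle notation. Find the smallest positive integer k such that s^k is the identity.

18

The disjoint cycles have lengths 9, 2, 1.
Since disjoint cycles commute, ord(s) = lcm(9, 2) = 18.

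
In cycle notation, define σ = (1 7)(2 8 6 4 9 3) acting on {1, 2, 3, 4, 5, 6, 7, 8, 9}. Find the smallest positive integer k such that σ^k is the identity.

The cycle type of σ is (6, 2, 1).
Since disjoint cycles commute, ord(σ) = lcm(6, 2) = 6.

6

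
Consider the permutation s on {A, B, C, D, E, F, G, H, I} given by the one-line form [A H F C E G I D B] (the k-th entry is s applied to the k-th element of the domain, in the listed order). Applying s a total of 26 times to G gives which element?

C

Tracing G → I → … returns to G after 7 steps, so G lies in a 7-cycle (B H D C F G I).
Since the cycle has length 7, s^26 acts on it the same as s^5 (26 mod 7 = 5).
Advancing 5 steps from G: G → I → B → H → D → C.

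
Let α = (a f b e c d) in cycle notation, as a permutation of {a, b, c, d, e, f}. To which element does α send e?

c

e appears in (a f b e c d); the next entry (wrapping around) is c.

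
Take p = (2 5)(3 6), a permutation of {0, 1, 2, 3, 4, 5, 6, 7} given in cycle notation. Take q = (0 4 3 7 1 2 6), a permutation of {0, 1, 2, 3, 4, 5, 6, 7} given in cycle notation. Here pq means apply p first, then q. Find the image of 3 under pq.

(pq)(3) = q(p(3)). p(3) = 6, then q(6) = 0. So (pq)(3) = 0.

0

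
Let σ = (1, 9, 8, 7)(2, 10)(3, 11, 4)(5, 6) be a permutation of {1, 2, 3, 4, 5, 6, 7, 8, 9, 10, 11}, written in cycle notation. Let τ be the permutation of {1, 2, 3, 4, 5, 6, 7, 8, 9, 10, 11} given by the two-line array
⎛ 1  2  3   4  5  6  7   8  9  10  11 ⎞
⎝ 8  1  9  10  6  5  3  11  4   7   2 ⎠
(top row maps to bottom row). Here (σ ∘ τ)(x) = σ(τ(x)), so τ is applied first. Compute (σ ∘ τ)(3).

First apply τ: τ(3) = 9, then σ(9) = 8. Thus (σ ∘ τ)(3) = 8.

8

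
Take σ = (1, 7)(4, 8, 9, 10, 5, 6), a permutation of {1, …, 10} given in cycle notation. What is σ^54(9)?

9

9 lies in the 6-cycle (4, 8, 9, 10, 5, 6).
On a 6-cycle, σ^6 is the identity, so σ^54 = σ^0 there (54 ≡ 0 mod 6).
So σ^54(9) = 9.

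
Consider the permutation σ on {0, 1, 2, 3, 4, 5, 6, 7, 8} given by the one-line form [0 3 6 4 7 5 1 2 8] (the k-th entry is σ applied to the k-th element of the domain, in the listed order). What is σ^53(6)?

2

Tracing 6 → 1 → … returns to 6 after 6 steps, so 6 lies in a 6-cycle (1 3 4 7 2 6).
Powers repeat with period 6 on this cycle, and 53 mod 6 = 5, so σ^53(6) = σ^5(6).
Stepping 5 places around the cycle: 6 → 1 → 3 → 4 → 7 → 2.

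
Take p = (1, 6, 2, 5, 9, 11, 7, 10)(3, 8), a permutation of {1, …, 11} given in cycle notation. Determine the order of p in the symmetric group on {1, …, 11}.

8

The disjoint cycles have lengths 8, 2, 1.
The order is lcm(8, 2) = 8.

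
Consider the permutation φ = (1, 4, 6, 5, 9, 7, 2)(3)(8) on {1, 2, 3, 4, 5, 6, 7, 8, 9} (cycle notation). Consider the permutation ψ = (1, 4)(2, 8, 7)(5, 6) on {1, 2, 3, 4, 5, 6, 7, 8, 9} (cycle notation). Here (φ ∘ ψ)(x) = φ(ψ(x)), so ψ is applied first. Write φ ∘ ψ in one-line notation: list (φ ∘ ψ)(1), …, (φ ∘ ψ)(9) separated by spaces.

6 8 3 4 5 9 1 2 7

(φ ∘ ψ)(x) = φ(ψ(x)). Computing each image: φ(ψ(1)) = φ(4) = 6, φ(ψ(2)) = φ(8) = 8, φ(ψ(3)) = φ(3) = 3, φ(ψ(4)) = φ(1) = 4, φ(ψ(5)) = φ(6) = 5, φ(ψ(6)) = φ(5) = 9, φ(ψ(7)) = φ(2) = 1, φ(ψ(8)) = φ(7) = 2, φ(ψ(9)) = φ(9) = 7.
Hence φ ∘ ψ = [6 8 3 4 5 9 1 2 7].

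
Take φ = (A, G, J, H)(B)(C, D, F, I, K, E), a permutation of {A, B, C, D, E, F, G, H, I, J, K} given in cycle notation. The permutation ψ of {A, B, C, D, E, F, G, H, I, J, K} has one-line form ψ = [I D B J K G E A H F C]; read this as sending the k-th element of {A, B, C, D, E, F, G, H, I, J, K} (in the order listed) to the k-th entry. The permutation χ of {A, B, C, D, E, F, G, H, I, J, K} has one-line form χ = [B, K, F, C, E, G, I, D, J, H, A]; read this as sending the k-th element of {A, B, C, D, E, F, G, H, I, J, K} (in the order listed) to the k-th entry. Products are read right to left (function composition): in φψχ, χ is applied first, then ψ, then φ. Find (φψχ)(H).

H

Chase H: χ(H) = D; ψ(D) = J; φ(J) = H. Hence (φψχ)(H) = H.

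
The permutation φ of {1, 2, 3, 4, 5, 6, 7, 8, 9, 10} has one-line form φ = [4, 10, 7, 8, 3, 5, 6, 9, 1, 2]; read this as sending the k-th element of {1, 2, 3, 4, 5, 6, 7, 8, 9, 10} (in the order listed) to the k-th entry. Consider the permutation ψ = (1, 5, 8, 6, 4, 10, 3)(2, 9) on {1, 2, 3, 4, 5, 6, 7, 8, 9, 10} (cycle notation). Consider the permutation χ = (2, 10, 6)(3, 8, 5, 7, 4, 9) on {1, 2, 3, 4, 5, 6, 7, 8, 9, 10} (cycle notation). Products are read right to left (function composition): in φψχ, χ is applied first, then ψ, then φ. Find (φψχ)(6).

Apply the permutations in order: χ(6) = 2, then ψ(2) = 9, then φ(9) = 1. So (φψχ)(6) = 1.

1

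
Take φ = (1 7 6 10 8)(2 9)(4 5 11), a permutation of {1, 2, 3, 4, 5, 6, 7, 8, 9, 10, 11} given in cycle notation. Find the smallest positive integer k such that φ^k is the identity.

The disjoint cycles have lengths 5, 3, 2, 1.
The order of φ is the least common multiple of its cycle lengths: lcm(5, 3, 2) = 30.

30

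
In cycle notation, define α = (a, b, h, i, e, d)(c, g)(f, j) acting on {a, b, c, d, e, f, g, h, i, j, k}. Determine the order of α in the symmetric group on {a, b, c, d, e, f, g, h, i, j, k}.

6

The disjoint cycles have lengths 6, 2, 2, 1.
Since disjoint cycles commute, ord(α) = lcm(6, 2, 2) = 6.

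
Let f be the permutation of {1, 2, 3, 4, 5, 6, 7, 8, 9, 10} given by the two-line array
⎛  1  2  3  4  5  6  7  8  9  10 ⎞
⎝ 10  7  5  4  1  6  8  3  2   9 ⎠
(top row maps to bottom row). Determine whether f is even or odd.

In disjoint-cycle form the cycle lengths are 8, 1, 1.
A cycle of length ℓ contributes ℓ−1 transpositions, so f is a product of 7 transpositions — odd.

odd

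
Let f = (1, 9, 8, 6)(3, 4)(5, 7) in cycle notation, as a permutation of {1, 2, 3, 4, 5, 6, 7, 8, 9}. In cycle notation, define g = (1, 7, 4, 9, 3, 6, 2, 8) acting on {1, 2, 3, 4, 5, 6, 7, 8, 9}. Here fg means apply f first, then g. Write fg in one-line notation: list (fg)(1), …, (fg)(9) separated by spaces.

3 8 9 6 4 7 5 2 1

(fg)(x) = g(f(x)). Computing each image: g(f(1)) = g(9) = 3, g(f(2)) = g(2) = 8, g(f(3)) = g(4) = 9, g(f(4)) = g(3) = 6, g(f(5)) = g(7) = 4, g(f(6)) = g(1) = 7, g(f(7)) = g(5) = 5, g(f(8)) = g(6) = 2, g(f(9)) = g(8) = 1.
Hence fg = [3 8 9 6 4 7 5 2 1].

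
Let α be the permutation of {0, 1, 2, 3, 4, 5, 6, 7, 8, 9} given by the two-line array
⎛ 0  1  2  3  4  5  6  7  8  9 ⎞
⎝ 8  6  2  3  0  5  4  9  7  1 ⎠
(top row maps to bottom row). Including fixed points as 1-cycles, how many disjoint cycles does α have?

The cycle decomposition is (0, 8, 7, 9, 1, 6, 4)(2)(3)(5), which has 4 cycles (counting 1-cycles).

4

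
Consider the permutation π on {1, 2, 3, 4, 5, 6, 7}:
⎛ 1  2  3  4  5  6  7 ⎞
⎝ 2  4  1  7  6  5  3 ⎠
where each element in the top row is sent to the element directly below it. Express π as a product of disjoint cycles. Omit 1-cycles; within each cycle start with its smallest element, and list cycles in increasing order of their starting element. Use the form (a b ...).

(1 2 4 7 3)(5 6)

From 1: 1 → 2 → 4 → 7 → 3 → 1, closing the cycle (1 2 4 7 3).
Continuing from each remaining unvisited element yields (1 2 4 7 3)(5 6).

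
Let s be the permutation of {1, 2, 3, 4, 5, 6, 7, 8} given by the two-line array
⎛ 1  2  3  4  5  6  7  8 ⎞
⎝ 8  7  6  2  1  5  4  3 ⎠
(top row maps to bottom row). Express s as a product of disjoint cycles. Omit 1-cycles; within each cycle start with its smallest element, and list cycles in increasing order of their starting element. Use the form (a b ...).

(1 8 3 6 5)(2 7 4)

From 1: 1 → 8 → 3 → 6 → 5 → 1, closing the cycle (1 8 3 6 5).
Continuing from each remaining unvisited element yields (1 8 3 6 5)(2 7 4).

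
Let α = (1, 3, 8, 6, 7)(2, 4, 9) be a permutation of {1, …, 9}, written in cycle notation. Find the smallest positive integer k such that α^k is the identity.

15

The disjoint cycles have lengths 5, 3, 1.
The order of α is the least common multiple of its cycle lengths: lcm(5, 3) = 15.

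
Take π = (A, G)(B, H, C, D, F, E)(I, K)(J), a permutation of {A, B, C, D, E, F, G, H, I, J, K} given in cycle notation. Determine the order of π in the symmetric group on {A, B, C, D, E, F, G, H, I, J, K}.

6

The disjoint cycles have lengths 6, 2, 2, 1.
The order is lcm(6, 2, 2) = 6.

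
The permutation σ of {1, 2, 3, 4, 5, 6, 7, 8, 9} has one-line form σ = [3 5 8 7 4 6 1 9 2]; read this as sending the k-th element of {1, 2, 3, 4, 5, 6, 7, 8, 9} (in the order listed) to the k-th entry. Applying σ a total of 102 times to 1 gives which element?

Tracing 1 → 3 → … returns to 1 after 8 steps, so 1 lies in an 8-cycle (1, 3, 8, 9, 2, 5, 4, 7).
Powers repeat with period 8 on this cycle, and 102 mod 8 = 6, so σ^102(1) = σ^6(1).
Advancing 6 steps from 1: 1 → 3 → 8 → 9 → 2 → 5 → 4.

4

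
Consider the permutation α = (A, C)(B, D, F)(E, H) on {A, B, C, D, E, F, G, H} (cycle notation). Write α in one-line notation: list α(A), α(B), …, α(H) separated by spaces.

Each element maps to the next entry in its cycle (wrapping to the front): A↦C, B↦D, C↦A, D↦F, E↦H, F↦B, G↦G, H↦E.
So the one-line form is C D A F H B G E.

C D A F H B G E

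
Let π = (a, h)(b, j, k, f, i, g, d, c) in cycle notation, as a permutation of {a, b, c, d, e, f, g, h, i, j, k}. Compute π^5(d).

d lies in the 8-cycle (b, j, k, f, i, g, d, c).
Advancing 5 steps from d: d → c → b → j → k → f.

f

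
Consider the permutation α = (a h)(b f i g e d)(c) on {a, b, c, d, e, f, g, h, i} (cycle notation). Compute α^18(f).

f lies in the 6-cycle (b f i g e d).
Powers repeat with period 6 on this cycle, and 18 mod 6 = 0, so α^18(f) = α^0(f).
So α^18(f) = f.

f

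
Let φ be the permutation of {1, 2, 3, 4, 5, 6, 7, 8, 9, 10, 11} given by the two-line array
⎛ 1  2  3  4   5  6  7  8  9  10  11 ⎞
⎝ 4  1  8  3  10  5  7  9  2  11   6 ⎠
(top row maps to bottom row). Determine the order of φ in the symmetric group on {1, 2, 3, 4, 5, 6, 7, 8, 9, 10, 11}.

12

Decomposing into disjoint cycles gives cycle lengths 6, 4, 1.
The order of φ is the least common multiple of its cycle lengths: lcm(6, 4) = 12.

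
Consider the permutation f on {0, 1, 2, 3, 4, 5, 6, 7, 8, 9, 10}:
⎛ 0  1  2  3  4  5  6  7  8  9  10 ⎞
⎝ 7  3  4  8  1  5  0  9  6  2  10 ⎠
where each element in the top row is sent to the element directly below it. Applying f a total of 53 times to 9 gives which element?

7

Tracing 9 → 2 → … returns to 9 after 9 steps, so 9 lies in a 9-cycle (0, 7, 9, 2, 4, 1, 3, 8, 6).
On a 9-cycle, f^9 is the identity, so f^53 = f^8 there (53 ≡ 8 mod 9).
Advancing 8 steps from 9: 9 → 2 → 4 → 1 → 3 → 8 → 6 → 0 → 7.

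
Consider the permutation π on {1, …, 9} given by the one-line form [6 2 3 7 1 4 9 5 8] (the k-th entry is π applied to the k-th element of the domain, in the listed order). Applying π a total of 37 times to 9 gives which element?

Tracing 9 → 8 → … returns to 9 after 7 steps, so 9 lies in a 7-cycle (1, 6, 4, 7, 9, 8, 5).
Since the cycle has length 7, π^37 acts on it the same as π^2 (37 mod 7 = 2).
Stepping 2 places around the cycle: 9 → 8 → 5.

5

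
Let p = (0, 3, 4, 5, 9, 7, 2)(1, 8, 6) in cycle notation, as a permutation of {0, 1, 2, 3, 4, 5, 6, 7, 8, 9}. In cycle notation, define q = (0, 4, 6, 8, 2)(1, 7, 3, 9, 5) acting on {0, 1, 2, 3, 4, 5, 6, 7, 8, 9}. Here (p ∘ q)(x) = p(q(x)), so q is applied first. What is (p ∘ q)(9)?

(p ∘ q)(9) = p(q(9)). q(9) = 5, then p(5) = 9. So (p ∘ q)(9) = 9.

9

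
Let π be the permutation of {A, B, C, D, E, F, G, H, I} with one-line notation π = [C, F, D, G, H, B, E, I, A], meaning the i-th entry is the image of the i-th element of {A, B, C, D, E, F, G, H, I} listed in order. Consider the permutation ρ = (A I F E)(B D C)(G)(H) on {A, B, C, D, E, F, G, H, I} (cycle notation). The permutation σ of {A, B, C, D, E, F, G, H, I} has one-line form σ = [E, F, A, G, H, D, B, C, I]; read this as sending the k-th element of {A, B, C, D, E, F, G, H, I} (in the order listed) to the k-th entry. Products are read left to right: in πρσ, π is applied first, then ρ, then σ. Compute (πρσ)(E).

C

(πρσ)(E) = σ(ρ(π(E))). π(E) = H, then ρ(H) = H, then σ(H) = C, so the result is C.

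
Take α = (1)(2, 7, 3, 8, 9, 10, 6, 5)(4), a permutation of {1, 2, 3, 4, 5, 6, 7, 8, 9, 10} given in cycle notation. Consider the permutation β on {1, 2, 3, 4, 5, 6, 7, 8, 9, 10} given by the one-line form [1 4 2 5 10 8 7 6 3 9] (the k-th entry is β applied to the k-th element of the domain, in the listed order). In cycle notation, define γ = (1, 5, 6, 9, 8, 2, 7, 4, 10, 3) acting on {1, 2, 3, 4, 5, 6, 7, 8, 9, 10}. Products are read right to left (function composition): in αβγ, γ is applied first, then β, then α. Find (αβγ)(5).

Chase 5: γ(5) = 6; β(6) = 8; α(8) = 9. Hence (αβγ)(5) = 9.

9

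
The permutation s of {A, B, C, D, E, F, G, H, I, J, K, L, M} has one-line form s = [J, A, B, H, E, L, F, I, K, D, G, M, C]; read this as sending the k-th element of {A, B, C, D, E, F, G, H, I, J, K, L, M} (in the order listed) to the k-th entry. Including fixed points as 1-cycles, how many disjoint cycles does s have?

2

The cycle decomposition is (A J D H I K G F L M C B)(E), which has 2 cycles (counting 1-cycles).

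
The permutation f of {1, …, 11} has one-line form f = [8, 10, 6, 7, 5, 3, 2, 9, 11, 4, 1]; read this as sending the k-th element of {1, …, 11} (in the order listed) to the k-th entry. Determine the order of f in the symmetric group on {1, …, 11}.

Decomposing into disjoint cycles gives cycle lengths 4, 4, 2, 1.
Since disjoint cycles commute, ord(f) = lcm(4, 4, 2) = 4.

4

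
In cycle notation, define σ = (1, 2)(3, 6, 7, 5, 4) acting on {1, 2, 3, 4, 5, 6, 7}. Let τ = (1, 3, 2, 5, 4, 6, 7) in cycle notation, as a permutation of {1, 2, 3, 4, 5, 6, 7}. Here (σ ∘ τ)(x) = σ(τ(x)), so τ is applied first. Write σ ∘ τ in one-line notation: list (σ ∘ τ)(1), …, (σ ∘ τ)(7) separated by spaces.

(σ ∘ τ)(x) = σ(τ(x)). Computing each image: σ(τ(1)) = σ(3) = 6, σ(τ(2)) = σ(5) = 4, σ(τ(3)) = σ(2) = 1, σ(τ(4)) = σ(6) = 7, σ(τ(5)) = σ(4) = 3, σ(τ(6)) = σ(7) = 5, σ(τ(7)) = σ(1) = 2.
Hence σ ∘ τ = [6 4 1 7 3 5 2].

6 4 1 7 3 5 2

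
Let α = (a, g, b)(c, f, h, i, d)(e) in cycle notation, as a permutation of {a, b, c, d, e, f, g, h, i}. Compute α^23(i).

i lies in the 5-cycle (c, f, h, i, d).
On a 5-cycle, α^5 is the identity, so α^23 = α^3 there (23 ≡ 3 mod 5).
Stepping 3 places around the cycle: i → d → c → f.

f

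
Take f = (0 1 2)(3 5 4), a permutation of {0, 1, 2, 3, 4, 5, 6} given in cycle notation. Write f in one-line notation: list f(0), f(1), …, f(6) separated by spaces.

Each element maps to the next entry in its cycle (wrapping to the front): 0→1, 1→2, 2→0, 3→5, 4→3, 5→4, 6→6.
So the one-line form is 1 2 0 5 3 4 6.

1 2 0 5 3 4 6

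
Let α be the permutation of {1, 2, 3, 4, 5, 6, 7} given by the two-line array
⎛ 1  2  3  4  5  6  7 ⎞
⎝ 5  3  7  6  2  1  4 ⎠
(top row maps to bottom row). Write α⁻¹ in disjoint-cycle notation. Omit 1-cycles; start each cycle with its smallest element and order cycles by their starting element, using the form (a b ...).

(1 6 4 7 3 2 5)

First write α in disjoint cycles: (1 5 2 3 7 4 6).
Reversing each cycle (and rotating so the smallest element leads) gives α⁻¹ = (1 6 4 7 3 2 5).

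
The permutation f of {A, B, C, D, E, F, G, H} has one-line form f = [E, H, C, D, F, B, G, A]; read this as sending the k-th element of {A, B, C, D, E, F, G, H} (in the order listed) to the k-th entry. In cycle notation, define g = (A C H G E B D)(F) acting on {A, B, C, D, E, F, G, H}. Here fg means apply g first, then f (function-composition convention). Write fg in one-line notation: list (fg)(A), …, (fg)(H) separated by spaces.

(fg)(x) = f(g(x)). Computing each image: f(g(A)) = f(C) = C, f(g(B)) = f(D) = D, f(g(C)) = f(H) = A, f(g(D)) = f(A) = E, f(g(E)) = f(B) = H, f(g(F)) = f(F) = B, f(g(G)) = f(E) = F, f(g(H)) = f(G) = G.
Hence fg = [C D A E H B F G].

C D A E H B F G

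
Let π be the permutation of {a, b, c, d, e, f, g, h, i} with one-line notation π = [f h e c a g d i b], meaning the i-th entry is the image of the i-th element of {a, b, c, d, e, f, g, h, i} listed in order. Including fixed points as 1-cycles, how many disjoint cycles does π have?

The cycle decomposition is (a f g d c e)(b h i), which has 2 cycles (counting 1-cycles).

2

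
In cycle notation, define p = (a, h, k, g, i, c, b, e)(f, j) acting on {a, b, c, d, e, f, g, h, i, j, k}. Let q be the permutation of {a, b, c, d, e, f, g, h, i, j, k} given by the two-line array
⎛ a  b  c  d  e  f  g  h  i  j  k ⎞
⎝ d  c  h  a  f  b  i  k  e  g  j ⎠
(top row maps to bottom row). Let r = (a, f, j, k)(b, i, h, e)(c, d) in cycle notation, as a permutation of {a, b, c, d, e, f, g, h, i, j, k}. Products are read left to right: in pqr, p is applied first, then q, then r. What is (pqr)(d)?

Apply the permutations in order: p(d) = d, then q(d) = a, then r(a) = f. So (pqr)(d) = f.

f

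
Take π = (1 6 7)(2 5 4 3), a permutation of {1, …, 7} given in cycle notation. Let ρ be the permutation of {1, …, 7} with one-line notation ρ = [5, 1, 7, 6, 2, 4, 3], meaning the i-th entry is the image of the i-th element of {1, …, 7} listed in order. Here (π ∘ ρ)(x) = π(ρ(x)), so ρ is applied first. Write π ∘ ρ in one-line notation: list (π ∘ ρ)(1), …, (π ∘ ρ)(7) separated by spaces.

Chase each element through ρ then π: 1 → 5 → 4; 2 → 1 → 6; 3 → 7 → 1; 4 → 6 → 7; 5 → 2 → 5; 6 → 4 → 3; 7 → 3 → 2.
Collecting the images, π ∘ ρ = [4 6 1 7 5 3 2].

4 6 1 7 5 3 2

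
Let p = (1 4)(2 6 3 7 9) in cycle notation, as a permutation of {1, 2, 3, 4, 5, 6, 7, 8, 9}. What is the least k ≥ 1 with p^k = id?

10

The cycle type of p is (5, 2, 1, 1).
Since disjoint cycles commute, ord(p) = lcm(5, 2) = 10.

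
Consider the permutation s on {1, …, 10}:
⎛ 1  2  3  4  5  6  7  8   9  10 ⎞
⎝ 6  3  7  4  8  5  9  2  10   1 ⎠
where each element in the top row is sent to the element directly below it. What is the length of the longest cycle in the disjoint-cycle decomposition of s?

9

Decomposing into disjoint cycles gives (1 6 5 8 2 3 7 9 10); the longest has length 9.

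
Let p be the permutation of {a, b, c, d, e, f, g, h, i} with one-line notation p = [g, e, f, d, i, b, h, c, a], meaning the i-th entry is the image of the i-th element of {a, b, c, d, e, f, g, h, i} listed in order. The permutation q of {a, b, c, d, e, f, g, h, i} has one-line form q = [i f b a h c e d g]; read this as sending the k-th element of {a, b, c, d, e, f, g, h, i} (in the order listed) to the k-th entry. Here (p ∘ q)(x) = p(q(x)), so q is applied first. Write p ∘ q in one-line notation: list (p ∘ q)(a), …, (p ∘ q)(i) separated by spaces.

Chase each element through q then p: a → i → a; b → f → b; c → b → e; d → a → g; e → h → c; f → c → f; g → e → i; h → d → d; i → g → h.
So p ∘ q in one-line form is a b e g c f i d h.

a b e g c f i d h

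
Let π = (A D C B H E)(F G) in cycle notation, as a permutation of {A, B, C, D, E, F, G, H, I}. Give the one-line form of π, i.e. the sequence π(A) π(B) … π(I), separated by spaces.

D H B C A G F E I

Each element maps to the next entry in its cycle (wrapping to the front): A→D, B→H, C→B, D→C, E→A, F→G, G→F, H→E, I→I.
Listing these in domain order gives D H B C A G F E I.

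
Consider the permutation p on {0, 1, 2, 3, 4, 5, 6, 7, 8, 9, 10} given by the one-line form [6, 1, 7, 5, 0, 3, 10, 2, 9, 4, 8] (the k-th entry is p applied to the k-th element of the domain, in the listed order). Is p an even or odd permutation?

odd

In disjoint-cycle form the cycle lengths are 6, 2, 2, 1.
A cycle is odd iff its length is even; p has 3 even-length cycles, so sgn(p) = (−1)^3 and p is odd.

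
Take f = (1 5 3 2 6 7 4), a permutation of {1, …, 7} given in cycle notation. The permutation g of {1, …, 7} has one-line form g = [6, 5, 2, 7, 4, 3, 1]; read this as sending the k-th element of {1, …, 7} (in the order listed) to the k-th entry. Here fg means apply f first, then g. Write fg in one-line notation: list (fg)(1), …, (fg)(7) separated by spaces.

4 3 5 6 2 1 7

Chase each element through f then g: 1 → 5 → 4; 2 → 6 → 3; 3 → 2 → 5; 4 → 1 → 6; 5 → 3 → 2; 6 → 7 → 1; 7 → 4 → 7.
Collecting the images, fg = [4 3 5 6 2 1 7].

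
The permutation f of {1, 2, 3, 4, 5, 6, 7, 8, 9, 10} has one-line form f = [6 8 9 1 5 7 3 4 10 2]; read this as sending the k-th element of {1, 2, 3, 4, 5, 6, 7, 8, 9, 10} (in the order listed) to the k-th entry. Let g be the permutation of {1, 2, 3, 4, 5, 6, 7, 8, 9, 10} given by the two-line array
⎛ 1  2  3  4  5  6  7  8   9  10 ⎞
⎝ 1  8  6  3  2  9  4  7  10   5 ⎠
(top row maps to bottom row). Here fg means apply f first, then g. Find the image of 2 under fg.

f(2) = 8, then g(8) = 7; composing gives (fg)(2) = 7.

7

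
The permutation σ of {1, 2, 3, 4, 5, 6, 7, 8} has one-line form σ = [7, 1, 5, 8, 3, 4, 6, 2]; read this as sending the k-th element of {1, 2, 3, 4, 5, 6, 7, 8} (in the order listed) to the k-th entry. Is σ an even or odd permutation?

even

In disjoint-cycle form the cycle lengths are 6, 2.
A cycle is odd iff its length is even; σ has 2 even-length cycles, so sgn(σ) = (−1)^2 and σ is even.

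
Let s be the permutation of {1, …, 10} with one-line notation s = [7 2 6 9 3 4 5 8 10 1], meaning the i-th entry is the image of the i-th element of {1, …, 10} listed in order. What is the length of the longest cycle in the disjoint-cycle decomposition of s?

8

Decomposing into disjoint cycles gives (1, 7, 5, 3, 6, 4, 9, 10); the longest has length 8.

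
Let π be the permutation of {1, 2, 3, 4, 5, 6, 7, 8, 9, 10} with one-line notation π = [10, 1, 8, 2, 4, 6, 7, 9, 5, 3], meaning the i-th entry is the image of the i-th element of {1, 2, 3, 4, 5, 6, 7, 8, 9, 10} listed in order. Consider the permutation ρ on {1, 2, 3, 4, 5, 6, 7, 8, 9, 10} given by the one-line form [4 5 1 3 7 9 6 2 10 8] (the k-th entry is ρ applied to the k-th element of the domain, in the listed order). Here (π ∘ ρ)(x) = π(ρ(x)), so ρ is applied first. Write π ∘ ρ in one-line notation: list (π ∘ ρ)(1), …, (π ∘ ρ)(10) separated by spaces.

(π ∘ ρ)(x) = π(ρ(x)). Computing each image: π(ρ(1)) = π(4) = 2, π(ρ(2)) = π(5) = 4, π(ρ(3)) = π(1) = 10, π(ρ(4)) = π(3) = 8, π(ρ(5)) = π(7) = 7, π(ρ(6)) = π(9) = 5, π(ρ(7)) = π(6) = 6, π(ρ(8)) = π(2) = 1, π(ρ(9)) = π(10) = 3, π(ρ(10)) = π(8) = 9.
Hence π ∘ ρ = [2 4 10 8 7 5 6 1 3 9].

2 4 10 8 7 5 6 1 3 9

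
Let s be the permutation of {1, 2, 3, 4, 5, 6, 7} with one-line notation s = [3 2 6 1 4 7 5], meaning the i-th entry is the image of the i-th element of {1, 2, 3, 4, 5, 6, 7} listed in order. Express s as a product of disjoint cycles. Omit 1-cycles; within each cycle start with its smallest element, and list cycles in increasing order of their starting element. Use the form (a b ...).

(1 3 6 7 5 4)

Iterating s from 1 gives 1 → 3 → 6 → 7 → 5 → 4 → 1; that is the 6-cycle (1 3 6 7 5 4).
Repeating from the next unused element and collecting all non-trivial cycles gives (1 3 6 7 5 4).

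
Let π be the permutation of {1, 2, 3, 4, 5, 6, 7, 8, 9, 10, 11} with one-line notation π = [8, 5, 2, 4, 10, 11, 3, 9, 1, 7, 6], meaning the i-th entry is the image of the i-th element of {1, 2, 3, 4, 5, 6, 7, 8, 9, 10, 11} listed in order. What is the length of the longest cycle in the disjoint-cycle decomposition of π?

Decomposing into disjoint cycles gives (1, 8, 9)(2, 5, 10, 7, 3)(6, 11); the longest has length 5.

5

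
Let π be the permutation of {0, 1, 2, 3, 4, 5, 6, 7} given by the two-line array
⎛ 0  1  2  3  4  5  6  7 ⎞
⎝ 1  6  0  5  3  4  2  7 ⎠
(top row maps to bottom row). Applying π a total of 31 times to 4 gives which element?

Tracing 4 → 3 → … returns to 4 after 3 steps, so 4 lies in a 3-cycle (3 5 4).
Powers repeat with period 3 on this cycle, and 31 mod 3 = 1, so π^31(4) = π^1(4).
Advancing 1 step from 4: 4 → 3.

3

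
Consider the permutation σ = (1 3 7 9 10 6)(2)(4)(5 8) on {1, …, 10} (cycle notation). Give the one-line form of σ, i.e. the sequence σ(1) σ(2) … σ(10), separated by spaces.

Reading each image from the cycles: 1→3, 2→2, 3→7, 4→4, 5→8, 6→1, 7→9, 8→5, 9→10, 10→6.
So the one-line form is 3 2 7 4 8 1 9 5 10 6.

3 2 7 4 8 1 9 5 10 6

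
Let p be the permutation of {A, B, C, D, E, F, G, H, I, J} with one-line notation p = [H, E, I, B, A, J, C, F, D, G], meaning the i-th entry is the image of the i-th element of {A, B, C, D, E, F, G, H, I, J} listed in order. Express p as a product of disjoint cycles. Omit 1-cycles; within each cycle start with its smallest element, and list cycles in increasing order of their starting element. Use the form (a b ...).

(A H F J G C I D B E)

From A: A → H → F → J → G → C → I → D → B → E → A, closing the cycle (A H F J G C I D B E).
Continuing from each remaining unvisited element yields (A H F J G C I D B E).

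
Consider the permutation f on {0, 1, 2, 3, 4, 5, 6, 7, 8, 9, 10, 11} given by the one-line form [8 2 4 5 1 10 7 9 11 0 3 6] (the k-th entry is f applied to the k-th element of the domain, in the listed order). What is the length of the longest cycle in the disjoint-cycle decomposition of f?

6

Decomposing into disjoint cycles gives (0, 8, 11, 6, 7, 9)(1, 2, 4)(3, 5, 10); the longest has length 6.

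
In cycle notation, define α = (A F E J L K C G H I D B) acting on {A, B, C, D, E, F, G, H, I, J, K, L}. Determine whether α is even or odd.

odd

The cycle lengths are 12.
A cycle of length ℓ contributes ℓ−1 transpositions, so α is a product of 11 transpositions — odd.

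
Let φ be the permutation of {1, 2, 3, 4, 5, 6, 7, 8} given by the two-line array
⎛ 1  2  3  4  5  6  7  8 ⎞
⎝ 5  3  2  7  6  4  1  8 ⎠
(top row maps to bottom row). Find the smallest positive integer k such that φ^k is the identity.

Writing φ as disjoint cycles, the cycle lengths are 5, 2, 1.
The order is lcm(5, 2) = 10.

10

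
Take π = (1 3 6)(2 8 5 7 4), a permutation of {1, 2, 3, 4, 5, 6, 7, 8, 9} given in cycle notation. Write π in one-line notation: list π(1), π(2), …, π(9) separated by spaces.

3 8 6 2 7 1 4 5 9

Each element maps to the next entry in its cycle (wrapping to the front): 1↦3, 2↦8, 3↦6, 4↦2, 5↦7, 6↦1, 7↦4, 8↦5, 9↦9.
Listing these in domain order gives 3 8 6 2 7 1 4 5 9.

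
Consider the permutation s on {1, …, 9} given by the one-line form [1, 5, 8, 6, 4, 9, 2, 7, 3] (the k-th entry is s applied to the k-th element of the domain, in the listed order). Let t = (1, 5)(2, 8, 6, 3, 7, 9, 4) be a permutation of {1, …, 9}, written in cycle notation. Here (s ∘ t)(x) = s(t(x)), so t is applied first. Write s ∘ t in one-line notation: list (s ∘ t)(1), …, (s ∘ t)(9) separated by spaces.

(s ∘ t)(x) = s(t(x)). Computing each image: s(t(1)) = s(5) = 4, s(t(2)) = s(8) = 7, s(t(3)) = s(7) = 2, s(t(4)) = s(2) = 5, s(t(5)) = s(1) = 1, s(t(6)) = s(3) = 8, s(t(7)) = s(9) = 3, s(t(8)) = s(6) = 9, s(t(9)) = s(4) = 6.
Hence s ∘ t = [4 7 2 5 1 8 3 9 6].

4 7 2 5 1 8 3 9 6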